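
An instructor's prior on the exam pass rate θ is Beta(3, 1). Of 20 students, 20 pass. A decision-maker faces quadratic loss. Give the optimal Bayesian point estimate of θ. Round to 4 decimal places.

0.9583

Posterior: Beta(3+20, 1+0) = Beta(23, 1).
Since β = 1 ≤ 1 and α > 1, the Beta density is monotone increasing on [0,1]; the mode is at 1.
Mean = 23/(23+1) = 0.9583.
Quadratic loss ⇒ the optimal estimator is the posterior mean.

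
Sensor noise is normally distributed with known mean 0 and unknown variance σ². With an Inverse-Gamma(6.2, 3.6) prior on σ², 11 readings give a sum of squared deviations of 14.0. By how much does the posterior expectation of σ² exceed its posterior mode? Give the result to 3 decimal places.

0.156

Posterior: Inverse-Gamma(shape = 6.2+11/2 = 11.7, scale = 3.6+14.0/2 = 10.6).
Mode = β/(α+1) = 10.6/12.7 = 0.835.
Mean = β/(α−1) = 10.6/10.7 = 0.991.
Difference = 0.991 − 0.835 = 0.156.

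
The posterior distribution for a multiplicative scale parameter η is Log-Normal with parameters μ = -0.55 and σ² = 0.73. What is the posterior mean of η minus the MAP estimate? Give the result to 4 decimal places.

Mode = exp(μ − σ²) = exp(-1.28) = 0.2780.
Mean = exp(μ + σ²/2) = exp(-0.185) = 0.8311.
Difference = 0.8311 − 0.2780 = 0.5531.

0.5531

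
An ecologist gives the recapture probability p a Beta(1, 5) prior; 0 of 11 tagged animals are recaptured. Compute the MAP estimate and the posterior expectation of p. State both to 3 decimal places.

MAP = 0.000, posterior mean = 0.059

Posterior: Beta(1+0, 5+11) = Beta(1, 16).
Since α = 1 ≤ 1 and β > 1, the Beta density is monotone decreasing on [0,1]; the mode is at 0.
Mean = 1/(1+16) = 0.059.
The posterior is right-skewed, so the mean exceeds the mode.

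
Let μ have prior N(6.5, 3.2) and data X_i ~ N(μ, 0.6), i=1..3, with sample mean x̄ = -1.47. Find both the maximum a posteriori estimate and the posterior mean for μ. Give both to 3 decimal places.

Posterior for μ is Normal. Precision-weighted mean: (1/3.2·6.5 + 3/0.6·-1.47) / (1/3.2 + 3/0.6) = -1.001.
A Normal posterior is symmetric, so mode = mean.

MAP: -1.001. Posterior mean: -1.001.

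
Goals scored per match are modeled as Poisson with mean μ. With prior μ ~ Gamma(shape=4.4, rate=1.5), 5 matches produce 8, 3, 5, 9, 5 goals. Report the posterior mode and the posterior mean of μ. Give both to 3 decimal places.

Σ counts = 30. Posterior: Gamma(shape = 4.4+30 = 34.4, rate = 1.5+5 = 6.5).
Mode = (α−1)/β = 33.4/6.5 = 5.138.
Mean = α/β = 34.4/6.5 = 5.292.

MAP = 5.138, posterior mean = 5.292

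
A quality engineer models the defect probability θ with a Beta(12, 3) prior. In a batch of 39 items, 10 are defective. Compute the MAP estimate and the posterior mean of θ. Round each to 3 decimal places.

MAP estimate = 0.404, posterior mean = 0.407

Posterior: Beta(12+10, 3+29) = Beta(22, 32).
Mode = (22−1)/(22+32−2) = 21/52 = 0.404.
Mean = 22/(22+32) = 22/54 = 0.407.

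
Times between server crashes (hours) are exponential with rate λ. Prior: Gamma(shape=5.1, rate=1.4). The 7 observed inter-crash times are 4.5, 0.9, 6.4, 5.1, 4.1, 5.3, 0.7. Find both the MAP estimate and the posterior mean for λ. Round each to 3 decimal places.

MAP = 0.391; posterior mean = 0.426

Σ times = 27.0. Posterior: Gamma(shape = 5.1+7 = 12.1, rate = 1.4+27.0 = 28.4).
Mode = (α−1)/β = 11.1/28.4 = 0.391.
Mean = α/β = 12.1/28.4 = 0.426.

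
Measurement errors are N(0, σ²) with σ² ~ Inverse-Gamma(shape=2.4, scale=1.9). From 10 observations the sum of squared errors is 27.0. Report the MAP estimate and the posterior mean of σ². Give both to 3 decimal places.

Posterior: Inverse-Gamma(shape = 2.4+10/2 = 7.4, scale = 1.9+27.0/2 = 15.4).
Mode = β/(α+1) = 15.4/8.4 = 1.833.
Mean = β/(α−1) = 15.4/6.4 = 2.406.
Mean > mode: the posterior has a right tail.

σ²_MAP = 1.833, E[σ²|data] = 2.406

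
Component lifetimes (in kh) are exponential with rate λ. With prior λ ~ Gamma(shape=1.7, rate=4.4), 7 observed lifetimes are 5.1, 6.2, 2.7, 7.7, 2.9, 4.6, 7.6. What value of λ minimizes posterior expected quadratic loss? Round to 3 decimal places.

0.211

Σ times = 36.8. Posterior: Gamma(shape = 1.7+7 = 8.7, rate = 4.4+36.8 = 41.2).
Mode = (α−1)/β = 7.7/41.2 = 0.187.
Mean = α/β = 8.7/41.2 = 0.211.
Quadratic loss ⇒ the optimal estimator is the posterior mean.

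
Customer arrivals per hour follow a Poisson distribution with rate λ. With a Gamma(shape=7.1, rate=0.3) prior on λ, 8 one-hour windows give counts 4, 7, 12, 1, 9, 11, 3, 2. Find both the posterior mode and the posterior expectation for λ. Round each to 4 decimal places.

MAP: 6.6386. Posterior mean: 6.7590.

Σ counts = 49. Posterior: Gamma(shape = 7.1+49 = 56.1, rate = 0.3+8 = 8.3).
Mode = (α−1)/β = 55.1/8.3 = 6.6386.
Mean = α/β = 56.1/8.3 = 6.7590.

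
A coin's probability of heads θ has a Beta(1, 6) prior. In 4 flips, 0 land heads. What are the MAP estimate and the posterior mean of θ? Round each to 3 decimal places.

MAP = 0.000; posterior mean = 0.091

Posterior: Beta(1+0, 6+4) = Beta(1, 10).
Since α = 1 ≤ 1 and β > 1, the Beta density is monotone decreasing on [0,1]; the mode is at 0.
Mean = 1/(1+10) = 0.091.
The posterior is right-skewed, so the mean exceeds the mode.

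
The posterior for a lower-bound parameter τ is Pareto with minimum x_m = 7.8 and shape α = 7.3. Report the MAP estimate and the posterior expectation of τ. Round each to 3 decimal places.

MAP: 7.800. Posterior mean: 9.038.

The Pareto density is strictly decreasing on [x_m, ∞), so the mode is x_m = 7.800.
Mean = α·x_m/(α−1) = 7.3·7.8/6.3 = 9.038.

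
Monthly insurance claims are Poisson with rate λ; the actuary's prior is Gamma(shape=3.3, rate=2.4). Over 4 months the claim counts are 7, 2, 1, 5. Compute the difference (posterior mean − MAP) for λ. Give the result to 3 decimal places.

0.156

Σ counts = 15. Posterior: Gamma(shape = 3.3+15 = 18.3, rate = 2.4+4 = 6.4).
Mode = (α−1)/β = 17.3/6.4 = 2.703.
Mean = α/β = 18.3/6.4 = 2.859.
Difference = 2.859 − 2.703 = 0.156.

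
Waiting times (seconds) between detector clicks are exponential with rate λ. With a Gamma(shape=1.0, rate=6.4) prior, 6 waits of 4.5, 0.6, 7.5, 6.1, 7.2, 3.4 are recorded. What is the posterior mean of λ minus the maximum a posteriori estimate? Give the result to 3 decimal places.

0.028

Σ times = 29.3. Posterior: Gamma(shape = 1.0+6 = 7.0, rate = 6.4+29.3 = 35.7).
Mode = (α−1)/β = 6.0/35.7 = 0.168.
Mean = α/β = 7.0/35.7 = 0.196.
Difference = 0.196 − 0.168 = 0.028.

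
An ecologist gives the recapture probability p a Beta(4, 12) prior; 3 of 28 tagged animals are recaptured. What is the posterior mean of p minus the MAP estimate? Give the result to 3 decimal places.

0.016

Posterior: Beta(4+3, 12+25) = Beta(7, 37).
Mode = (7−1)/(7+37−2) = 6/42 = 0.143.
Mean = 7/(7+37) = 7/44 = 0.159.
Difference = 0.159 − 0.143 = 0.016.
Right-skewed posterior ⇒ mode < mean.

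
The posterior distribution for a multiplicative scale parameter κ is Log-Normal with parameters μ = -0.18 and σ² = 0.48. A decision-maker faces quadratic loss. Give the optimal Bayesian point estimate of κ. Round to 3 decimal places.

1.062

Mode = exp(μ − σ²) = exp(-0.66) = 0.517.
Mean = exp(μ + σ²/2) = exp(0.060) = 1.062.
Quadratic loss ⇒ the optimal estimator is the posterior mean.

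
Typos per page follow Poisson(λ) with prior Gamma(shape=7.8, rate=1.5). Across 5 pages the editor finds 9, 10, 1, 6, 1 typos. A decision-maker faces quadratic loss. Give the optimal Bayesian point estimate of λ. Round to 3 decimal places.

5.354

Σ counts = 27. Posterior: Gamma(shape = 7.8+27 = 34.8, rate = 1.5+5 = 6.5).
Mode = (α−1)/β = 33.8/6.5 = 5.200.
Mean = α/β = 34.8/6.5 = 5.354.
Quadratic loss ⇒ the optimal estimator is the posterior mean.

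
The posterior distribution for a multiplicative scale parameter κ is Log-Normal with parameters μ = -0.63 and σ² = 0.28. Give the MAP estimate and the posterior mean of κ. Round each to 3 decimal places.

Mode = exp(μ − σ²) = exp(-0.91) = 0.403.
Mean = exp(μ + σ²/2) = exp(-0.490) = 0.613.

MAP estimate = 0.403, posterior mean = 0.613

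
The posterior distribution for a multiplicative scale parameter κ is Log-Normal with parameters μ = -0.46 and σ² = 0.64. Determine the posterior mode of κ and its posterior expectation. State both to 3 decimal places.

MAP = 0.333; posterior mean = 0.869

Mode = exp(μ − σ²) = exp(-1.10) = 0.333.
Mean = exp(μ + σ²/2) = exp(-0.140) = 0.869.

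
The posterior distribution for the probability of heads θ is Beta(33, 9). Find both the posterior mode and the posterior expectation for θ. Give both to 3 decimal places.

Mode = (33−1)/(33+9−2) = 32/40 = 0.800.
Mean = 33/(33+9) = 33/42 = 0.786.
The mean is pulled below the mode by the posterior's left skew.

posterior mode = 0.800, posterior expectation = 0.786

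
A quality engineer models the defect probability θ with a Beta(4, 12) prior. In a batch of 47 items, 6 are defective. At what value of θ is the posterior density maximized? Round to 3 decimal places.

Posterior: Beta(4+6, 12+41) = Beta(10, 53).
Mode = (10−1)/(10+53−2) = 9/61 = 0.148.
Mean = 10/(10+53) = 10/63 = 0.159.
This is the posterior mode — the MAP estimate.

0.148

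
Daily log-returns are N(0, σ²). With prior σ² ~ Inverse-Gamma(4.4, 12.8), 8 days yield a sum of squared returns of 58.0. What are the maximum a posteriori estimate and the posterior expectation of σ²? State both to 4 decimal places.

Posterior: Inverse-Gamma(shape = 4.4+8/2 = 8.4, scale = 12.8+58.0/2 = 41.8).
Mode = β/(α+1) = 41.8/9.4 = 4.4468.
Mean = β/(α−1) = 41.8/7.4 = 5.6486.

MAP: 4.4468. Posterior mean: 5.6486.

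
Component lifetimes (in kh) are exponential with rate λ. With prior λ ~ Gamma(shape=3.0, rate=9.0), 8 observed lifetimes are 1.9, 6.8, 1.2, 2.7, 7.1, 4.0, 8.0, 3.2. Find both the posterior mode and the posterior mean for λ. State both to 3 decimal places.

Σ times = 34.9. Posterior: Gamma(shape = 3.0+8 = 11.0, rate = 9.0+34.9 = 43.9).
Mode = (α−1)/β = 10.0/43.9 = 0.228.
Mean = α/β = 11.0/43.9 = 0.251.
Mean > mode: the posterior has a right tail.

MAP = 0.228; posterior mean = 0.251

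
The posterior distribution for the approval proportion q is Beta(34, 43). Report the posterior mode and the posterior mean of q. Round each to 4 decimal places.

Mode = (34−1)/(34+43−2) = 33/75 = 0.4400.
Mean = 34/(34+43) = 34/77 = 0.4416.

q_MAP = 0.4400, E[q|data] = 0.4416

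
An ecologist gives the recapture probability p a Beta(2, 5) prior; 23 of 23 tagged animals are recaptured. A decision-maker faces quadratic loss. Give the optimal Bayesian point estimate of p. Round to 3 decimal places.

Posterior: Beta(2+23, 5+0) = Beta(25, 5).
Mode = (25−1)/(25+5−2) = 24/28 = 0.857.
Mean = 25/(25+5) = 25/30 = 0.833.
Quadratic loss ⇒ the optimal estimator is the posterior mean.

0.833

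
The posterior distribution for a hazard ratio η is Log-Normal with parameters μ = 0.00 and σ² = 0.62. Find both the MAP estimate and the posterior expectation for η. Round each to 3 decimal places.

Mode = exp(μ − σ²) = exp(-0.62) = 0.538.
Mean = exp(μ + σ²/2) = exp(0.310) = 1.363.

MAP: 0.538. Posterior mean: 1.363.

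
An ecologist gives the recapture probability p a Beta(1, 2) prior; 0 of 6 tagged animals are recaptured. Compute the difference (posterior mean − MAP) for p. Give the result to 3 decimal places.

Posterior: Beta(1+0, 2+6) = Beta(1, 8).
Since α = 1 ≤ 1 and β > 1, the Beta density is monotone decreasing on [0,1]; the mode is at 0.
Mean = 1/(1+8) = 0.111.
Difference = 0.111 − 0.000 = 0.111.
Mean > mode: the posterior has a right tail.

0.111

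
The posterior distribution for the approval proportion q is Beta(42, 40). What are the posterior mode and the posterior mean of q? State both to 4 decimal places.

Mode = (42−1)/(42+40−2) = 41/80 = 0.5125.
Mean = 42/(42+40) = 42/82 = 0.5122.

MAP = 0.5125; posterior mean = 0.5122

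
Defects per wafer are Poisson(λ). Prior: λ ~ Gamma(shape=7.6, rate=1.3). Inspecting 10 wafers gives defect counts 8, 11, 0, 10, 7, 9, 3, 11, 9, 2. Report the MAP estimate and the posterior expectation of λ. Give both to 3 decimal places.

MAP = 6.779; posterior mean = 6.867

Σ counts = 70. Posterior: Gamma(shape = 7.6+70 = 77.6, rate = 1.3+10 = 11.3).
Mode = (α−1)/β = 76.6/11.3 = 6.779.
Mean = α/β = 77.6/11.3 = 6.867.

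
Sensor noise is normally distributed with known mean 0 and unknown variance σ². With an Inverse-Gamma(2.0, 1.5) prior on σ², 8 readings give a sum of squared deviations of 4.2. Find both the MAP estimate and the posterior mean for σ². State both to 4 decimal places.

Posterior: Inverse-Gamma(shape = 2.0+8/2 = 6.0, scale = 1.5+4.2/2 = 3.6).
Mode = β/(α+1) = 3.6/7.0 = 0.5143.
Mean = β/(α−1) = 3.6/5.0 = 0.7200.
The posterior is right-skewed, so the mean exceeds the mode.

MAP = 0.5143; posterior mean = 0.7200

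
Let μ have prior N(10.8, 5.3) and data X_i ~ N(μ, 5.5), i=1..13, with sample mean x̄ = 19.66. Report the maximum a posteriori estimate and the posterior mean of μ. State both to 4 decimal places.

Posterior for μ is Normal. Precision-weighted mean: (1/5.3·10.8 + 13/5.5·19.66) / (1/5.3 + 13/5.5) = 19.0050.
A Normal posterior is symmetric, so mode = mean.

MAP = 19.0050; posterior mean = 19.0050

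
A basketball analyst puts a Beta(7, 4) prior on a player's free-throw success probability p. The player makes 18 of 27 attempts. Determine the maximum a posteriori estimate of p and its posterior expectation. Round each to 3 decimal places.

maximum a posteriori estimate = 0.667, posterior expectation = 0.658

Posterior: Beta(7+18, 4+9) = Beta(25, 13).
Mode = (25−1)/(25+13−2) = 24/36 = 0.667.
Mean = 25/(25+13) = 25/38 = 0.658.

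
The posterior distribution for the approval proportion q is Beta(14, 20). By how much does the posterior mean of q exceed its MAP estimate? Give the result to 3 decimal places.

Mode = (14−1)/(14+20−2) = 13/32 = 0.406.
Mean = 14/(14+20) = 14/34 = 0.412.
Difference = 0.412 − 0.406 = 0.006.
Mean > mode: the posterior has a right tail.

0.006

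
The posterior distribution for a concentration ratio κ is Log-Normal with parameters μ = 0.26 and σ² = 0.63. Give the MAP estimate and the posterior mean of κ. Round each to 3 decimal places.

MAP = 0.691, posterior mean = 1.777

Mode = exp(μ − σ²) = exp(-0.37) = 0.691.
Mean = exp(μ + σ²/2) = exp(0.575) = 1.777.
The mean is pulled above the mode by the posterior's right skew.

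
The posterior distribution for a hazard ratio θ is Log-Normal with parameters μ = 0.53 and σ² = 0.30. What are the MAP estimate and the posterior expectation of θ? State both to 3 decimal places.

MAP estimate = 1.259, posterior expectation = 1.974

Mode = exp(μ − σ²) = exp(0.23) = 1.259.
Mean = exp(μ + σ²/2) = exp(0.680) = 1.974.
The mean is pulled above the mode by the posterior's right skew.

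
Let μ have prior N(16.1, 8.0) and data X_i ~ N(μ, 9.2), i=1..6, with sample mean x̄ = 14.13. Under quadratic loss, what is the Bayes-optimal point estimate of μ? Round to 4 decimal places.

Posterior for μ is Normal. Precision-weighted mean: (1/8.0·16.1 + 6/9.2·14.13) / (1/8.0 + 6/9.2) = 14.4469.
A Normal posterior is symmetric, so mode = mean.
Quadratic loss ⇒ the optimal estimator is the posterior mean.

14.4469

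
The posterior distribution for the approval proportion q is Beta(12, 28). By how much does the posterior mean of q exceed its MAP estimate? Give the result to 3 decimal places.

0.011

Mode = (12−1)/(12+28−2) = 11/38 = 0.289.
Mean = 12/(12+28) = 12/40 = 0.300.
Difference = 0.300 − 0.289 = 0.011.
The posterior is right-skewed, so the mean exceeds the mode.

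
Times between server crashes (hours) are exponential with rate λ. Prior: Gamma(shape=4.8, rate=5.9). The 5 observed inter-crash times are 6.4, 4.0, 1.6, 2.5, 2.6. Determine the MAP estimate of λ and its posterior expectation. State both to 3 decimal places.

Σ times = 17.1. Posterior: Gamma(shape = 4.8+5 = 9.8, rate = 5.9+17.1 = 23.0).
Mode = (α−1)/β = 8.8/23.0 = 0.383.
Mean = α/β = 9.8/23.0 = 0.426.
The mean is pulled above the mode by the posterior's right skew.

MAP = 0.383; posterior mean = 0.426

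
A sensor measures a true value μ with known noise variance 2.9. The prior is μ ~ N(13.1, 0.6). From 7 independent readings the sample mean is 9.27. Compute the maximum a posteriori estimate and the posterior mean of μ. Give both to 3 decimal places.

Posterior for μ is Normal. Precision-weighted mean: (1/0.6·13.1 + 7/2.9·9.27) / (1/0.6 + 7/2.9) = 10.834.
A Normal posterior is symmetric, so mode = mean.

μ_MAP = 10.834, E[μ|data] = 10.834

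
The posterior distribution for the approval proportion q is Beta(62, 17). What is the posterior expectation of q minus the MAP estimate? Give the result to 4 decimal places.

Mode = (62−1)/(62+17−2) = 61/77 = 0.7922.
Mean = 62/(62+17) = 62/79 = 0.7848.
Difference = 0.7848 − 0.7922 = -0.0074.
The posterior is left-skewed, so the mode exceeds the mean.

-0.0074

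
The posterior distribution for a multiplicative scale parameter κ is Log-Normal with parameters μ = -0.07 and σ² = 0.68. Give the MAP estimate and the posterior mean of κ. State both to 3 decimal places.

κ_MAP = 0.472, E[κ|data] = 1.310

Mode = exp(μ − σ²) = exp(-0.75) = 0.472.
Mean = exp(μ + σ²/2) = exp(0.270) = 1.310.
Mean > mode: the posterior has a right tail.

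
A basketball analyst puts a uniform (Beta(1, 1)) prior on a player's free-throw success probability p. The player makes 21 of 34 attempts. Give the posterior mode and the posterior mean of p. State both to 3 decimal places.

MAP = 0.618, posterior mean = 0.611

Posterior: Beta(1+21, 1+13) = Beta(22, 14).
Mode = (22−1)/(22+14−2) = 21/34 = 0.618.
With a flat prior the MAP equals the MLE, 21/34.
Mean = 22/(22+14) = 22/36 = 0.611.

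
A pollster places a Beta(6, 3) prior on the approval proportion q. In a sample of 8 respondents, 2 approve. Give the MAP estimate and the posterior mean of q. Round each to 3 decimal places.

MAP: 0.467. Posterior mean: 0.471.

Posterior: Beta(6+2, 3+6) = Beta(8, 9).
Mode = (8−1)/(8+9−2) = 7/15 = 0.467.
Mean = 8/(8+9) = 8/17 = 0.471.
Mean > mode: the posterior has a right tail.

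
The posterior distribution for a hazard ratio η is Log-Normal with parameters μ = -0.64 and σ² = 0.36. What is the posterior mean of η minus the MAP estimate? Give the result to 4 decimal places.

0.2634

Mode = exp(μ − σ²) = exp(-1.00) = 0.3679.
Mean = exp(μ + σ²/2) = exp(-0.460) = 0.6313.
Difference = 0.6313 − 0.3679 = 0.2634.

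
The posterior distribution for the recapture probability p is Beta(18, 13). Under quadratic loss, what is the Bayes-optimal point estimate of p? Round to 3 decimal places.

0.581

Mode = (18−1)/(18+13−2) = 17/29 = 0.586.
Mean = 18/(18+13) = 18/31 = 0.581.
Quadratic loss ⇒ the optimal estimator is the posterior mean.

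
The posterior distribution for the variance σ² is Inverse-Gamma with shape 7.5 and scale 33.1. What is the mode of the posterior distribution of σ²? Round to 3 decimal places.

Mode = β/(α+1) = 33.1/8.5 = 3.894.
Mean = β/(α−1) = 33.1/6.5 = 5.092.
This is the posterior mode — the MAP estimate.

3.894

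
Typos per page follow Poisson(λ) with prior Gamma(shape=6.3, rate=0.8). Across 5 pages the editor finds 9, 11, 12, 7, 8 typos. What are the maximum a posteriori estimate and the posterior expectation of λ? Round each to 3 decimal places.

MAP: 9.017. Posterior mean: 9.190.

Σ counts = 47. Posterior: Gamma(shape = 6.3+47 = 53.3, rate = 0.8+5 = 5.8).
Mode = (α−1)/β = 52.3/5.8 = 9.017.
Mean = α/β = 53.3/5.8 = 9.190.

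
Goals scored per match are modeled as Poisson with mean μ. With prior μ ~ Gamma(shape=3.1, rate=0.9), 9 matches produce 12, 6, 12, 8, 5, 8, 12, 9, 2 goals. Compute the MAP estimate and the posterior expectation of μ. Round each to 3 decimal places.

Σ counts = 74. Posterior: Gamma(shape = 3.1+74 = 77.1, rate = 0.9+9 = 9.9).
Mode = (α−1)/β = 76.1/9.9 = 7.687.
Mean = α/β = 77.1/9.9 = 7.788.
The posterior is right-skewed, so the mean exceeds the mode.

MAP = 7.687; posterior mean = 7.788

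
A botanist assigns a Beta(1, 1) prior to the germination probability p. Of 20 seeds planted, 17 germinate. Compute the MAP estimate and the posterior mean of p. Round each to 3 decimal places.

Posterior: Beta(1+17, 1+3) = Beta(18, 4).
Mode = (18−1)/(18+4−2) = 17/20 = 0.850.
With a flat prior the MAP equals the MLE, 17/20.
Mean = 18/(18+4) = 18/22 = 0.818.

MAP = 0.850; posterior mean = 0.818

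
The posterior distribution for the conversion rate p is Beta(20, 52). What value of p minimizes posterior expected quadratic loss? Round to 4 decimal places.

Mode = (20−1)/(20+52−2) = 19/70 = 0.2714.
Mean = 20/(20+52) = 20/72 = 0.2778.
Quadratic loss ⇒ the optimal estimator is the posterior mean.

0.2778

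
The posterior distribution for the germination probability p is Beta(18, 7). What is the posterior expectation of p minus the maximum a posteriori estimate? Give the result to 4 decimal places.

Mode = (18−1)/(18+7−2) = 17/23 = 0.7391.
Mean = 18/(18+7) = 18/25 = 0.7200.
Difference = 0.7200 − 0.7391 = -0.0191.
Left-skewed posterior ⇒ mean < mode.

-0.0191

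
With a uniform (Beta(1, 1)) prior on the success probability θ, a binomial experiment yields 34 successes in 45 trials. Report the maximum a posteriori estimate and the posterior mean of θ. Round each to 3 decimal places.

Posterior: Beta(1+34, 1+11) = Beta(35, 12).
Mode = (35−1)/(35+12−2) = 34/45 = 0.756.
With a flat prior the MAP equals the MLE, 34/45.
Mean = 35/(35+12) = 35/47 = 0.745.
Mode > mean: the posterior has a left tail.

MAP = 0.756, posterior mean = 0.745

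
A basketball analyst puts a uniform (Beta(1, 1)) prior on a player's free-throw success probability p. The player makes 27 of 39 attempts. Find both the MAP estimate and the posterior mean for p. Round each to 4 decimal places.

Posterior: Beta(1+27, 1+12) = Beta(28, 13).
Mode = (28−1)/(28+13−2) = 27/39 = 0.6923.
With a flat prior the MAP equals the MLE, 27/39.
Mean = 28/(28+13) = 28/41 = 0.6829.
The mean is pulled below the mode by the posterior's left skew.

MAP estimate = 0.6923, posterior mean = 0.6829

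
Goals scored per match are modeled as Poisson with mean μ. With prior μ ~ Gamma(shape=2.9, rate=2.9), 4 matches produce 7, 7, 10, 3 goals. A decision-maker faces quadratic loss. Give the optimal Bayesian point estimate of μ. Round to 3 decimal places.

4.333

Σ counts = 27. Posterior: Gamma(shape = 2.9+27 = 29.9, rate = 2.9+4 = 6.9).
Mode = (α−1)/β = 28.9/6.9 = 4.188.
Mean = α/β = 29.9/6.9 = 4.333.
Quadratic loss ⇒ the optimal estimator is the posterior mean.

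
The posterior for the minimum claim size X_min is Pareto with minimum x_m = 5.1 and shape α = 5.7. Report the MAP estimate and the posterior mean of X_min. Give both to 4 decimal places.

The Pareto density is strictly decreasing on [x_m, ∞), so the mode is x_m = 5.1000.
Mean = α·x_m/(α−1) = 5.7·5.1/4.7 = 6.1851.
The posterior is right-skewed, so the mean exceeds the mode.

MAP: 5.1000. Posterior mean: 6.1851.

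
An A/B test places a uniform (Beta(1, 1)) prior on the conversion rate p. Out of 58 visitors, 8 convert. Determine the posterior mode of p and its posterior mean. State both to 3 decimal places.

Posterior: Beta(1+8, 1+50) = Beta(9, 51).
Mode = (9−1)/(9+51−2) = 8/58 = 0.138.
Mean = 9/(9+51) = 9/60 = 0.150.
Mean > mode: the posterior has a right tail.

MAP = 0.138; posterior mean = 0.150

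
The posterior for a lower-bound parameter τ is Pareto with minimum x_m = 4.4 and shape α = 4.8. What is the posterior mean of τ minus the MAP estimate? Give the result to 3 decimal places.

1.158

The Pareto density is strictly decreasing on [x_m, ∞), so the mode is x_m = 4.400.
Mean = α·x_m/(α−1) = 4.8·4.4/3.8 = 5.558.
Difference = 5.558 − 4.400 = 1.158.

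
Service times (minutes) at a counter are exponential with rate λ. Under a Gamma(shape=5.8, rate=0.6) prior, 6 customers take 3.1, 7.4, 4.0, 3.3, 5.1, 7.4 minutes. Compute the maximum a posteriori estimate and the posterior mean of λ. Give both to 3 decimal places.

MAP: 0.350. Posterior mean: 0.382.

Σ times = 30.3. Posterior: Gamma(shape = 5.8+6 = 11.8, rate = 0.6+30.3 = 30.9).
Mode = (α−1)/β = 10.8/30.9 = 0.350.
Mean = α/β = 11.8/30.9 = 0.382.
The mean is pulled above the mode by the posterior's right skew.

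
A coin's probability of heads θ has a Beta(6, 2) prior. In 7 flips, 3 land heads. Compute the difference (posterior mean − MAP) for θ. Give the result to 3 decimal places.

-0.015

Posterior: Beta(6+3, 2+4) = Beta(9, 6).
Mode = (9−1)/(9+6−2) = 8/13 = 0.615.
Mean = 9/(9+6) = 9/15 = 0.600.
Difference = 0.600 − 0.615 = -0.015.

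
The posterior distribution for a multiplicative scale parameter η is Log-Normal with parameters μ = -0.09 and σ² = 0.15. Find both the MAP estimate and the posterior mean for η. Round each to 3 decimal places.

Mode = exp(μ − σ²) = exp(-0.24) = 0.787.
Mean = exp(μ + σ²/2) = exp(-0.015) = 0.985.
The mean is pulled above the mode by the posterior's right skew.

MAP: 0.787. Posterior mean: 0.985.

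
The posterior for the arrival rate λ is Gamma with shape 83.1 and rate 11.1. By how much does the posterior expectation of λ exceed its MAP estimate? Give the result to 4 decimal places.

0.0901

Mode = (α−1)/β = 82.1/11.1 = 7.3964.
Mean = α/β = 83.1/11.1 = 7.4865.
Difference = 7.4865 − 7.3964 = 0.0901.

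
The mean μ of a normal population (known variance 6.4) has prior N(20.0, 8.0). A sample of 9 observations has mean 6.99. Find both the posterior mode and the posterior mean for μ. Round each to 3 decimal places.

Posterior for μ is Normal. Precision-weighted mean: (1/8.0·20.0 + 9/6.4·6.99) / (1/8.0 + 9/6.4) = 8.052.
A Normal posterior is symmetric, so mode = mean.

μ_MAP = 8.052, E[μ|data] = 8.052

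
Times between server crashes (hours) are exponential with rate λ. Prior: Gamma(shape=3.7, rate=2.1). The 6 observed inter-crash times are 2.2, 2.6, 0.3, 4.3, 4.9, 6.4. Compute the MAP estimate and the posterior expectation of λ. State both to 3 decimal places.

Σ times = 20.7. Posterior: Gamma(shape = 3.7+6 = 9.7, rate = 2.1+20.7 = 22.8).
Mode = (α−1)/β = 8.7/22.8 = 0.382.
Mean = α/β = 9.7/22.8 = 0.425.
Right-skewed posterior ⇒ mode < mean.

MAP: 0.382. Posterior mean: 0.425.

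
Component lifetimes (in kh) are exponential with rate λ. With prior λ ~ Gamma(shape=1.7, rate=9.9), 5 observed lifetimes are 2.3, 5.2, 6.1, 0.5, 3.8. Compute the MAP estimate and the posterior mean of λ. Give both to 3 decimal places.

Σ times = 17.9. Posterior: Gamma(shape = 1.7+5 = 6.7, rate = 9.9+17.9 = 27.8).
Mode = (α−1)/β = 5.7/27.8 = 0.205.
Mean = α/β = 6.7/27.8 = 0.241.

MAP = 0.205; posterior mean = 0.241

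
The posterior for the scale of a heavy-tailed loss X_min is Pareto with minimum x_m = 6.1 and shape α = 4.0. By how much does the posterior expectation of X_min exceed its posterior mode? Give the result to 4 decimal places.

The Pareto density is strictly decreasing on [x_m, ∞), so the mode is x_m = 6.1000.
Mean = α·x_m/(α−1) = 4.0·6.1/3.0 = 8.1333.
Difference = 8.1333 − 6.1000 = 2.0333.

2.0333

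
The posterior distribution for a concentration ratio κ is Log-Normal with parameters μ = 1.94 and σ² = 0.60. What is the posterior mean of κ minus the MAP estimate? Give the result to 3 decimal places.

Mode = exp(μ − σ²) = exp(1.34) = 3.819.
Mean = exp(μ + σ²/2) = exp(2.240) = 9.393.
Difference = 9.393 − 3.819 = 5.574.
Mean > mode: the posterior has a right tail.

5.574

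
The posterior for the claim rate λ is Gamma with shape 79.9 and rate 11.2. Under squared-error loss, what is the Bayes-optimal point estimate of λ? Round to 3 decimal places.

Mode = (α−1)/β = 78.9/11.2 = 7.045.
Mean = α/β = 79.9/11.2 = 7.134.
Squared-error loss ⇒ the optimal estimator is the posterior mean.

7.134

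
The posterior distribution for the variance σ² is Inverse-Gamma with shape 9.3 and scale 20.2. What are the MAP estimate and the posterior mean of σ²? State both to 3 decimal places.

Mode = β/(α+1) = 20.2/10.3 = 1.961.
Mean = β/(α−1) = 20.2/8.3 = 2.434.

MAP: 1.961. Posterior mean: 2.434.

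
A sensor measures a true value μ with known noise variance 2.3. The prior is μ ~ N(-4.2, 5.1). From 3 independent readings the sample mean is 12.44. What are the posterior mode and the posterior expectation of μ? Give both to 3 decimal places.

Posterior for μ is Normal. Precision-weighted mean: (1/5.1·-4.2 + 3/2.3·12.44) / (1/5.1 + 3/2.3) = 10.265.
A Normal posterior is symmetric, so mode = mean.

MAP = 10.265; posterior mean = 10.265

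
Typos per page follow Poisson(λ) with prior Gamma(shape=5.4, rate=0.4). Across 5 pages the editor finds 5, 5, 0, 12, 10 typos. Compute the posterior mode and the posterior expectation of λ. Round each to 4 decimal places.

Σ counts = 32. Posterior: Gamma(shape = 5.4+32 = 37.4, rate = 0.4+5 = 5.4).
Mode = (α−1)/β = 36.4/5.4 = 6.7407.
Mean = α/β = 37.4/5.4 = 6.9259.

MAP = 6.7407, posterior mean = 6.9259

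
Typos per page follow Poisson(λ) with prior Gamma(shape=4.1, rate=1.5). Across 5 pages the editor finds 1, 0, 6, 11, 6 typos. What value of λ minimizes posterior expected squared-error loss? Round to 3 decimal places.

4.323

Σ counts = 24. Posterior: Gamma(shape = 4.1+24 = 28.1, rate = 1.5+5 = 6.5).
Mode = (α−1)/β = 27.1/6.5 = 4.169.
Mean = α/β = 28.1/6.5 = 4.323.
Squared-error loss ⇒ the optimal estimator is the posterior mean.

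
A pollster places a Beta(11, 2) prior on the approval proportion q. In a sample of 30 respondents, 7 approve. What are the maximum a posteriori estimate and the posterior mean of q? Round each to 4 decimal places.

q_MAP = 0.4146, E[q|data] = 0.4186

Posterior: Beta(11+7, 2+23) = Beta(18, 25).
Mode = (18−1)/(18+25−2) = 17/41 = 0.4146.
Mean = 18/(18+25) = 18/43 = 0.4186.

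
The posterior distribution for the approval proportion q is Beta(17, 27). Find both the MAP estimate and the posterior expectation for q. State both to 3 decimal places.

Mode = (17−1)/(17+27−2) = 16/42 = 0.381.
Mean = 17/(17+27) = 17/44 = 0.386.

MAP = 0.381; posterior mean = 0.386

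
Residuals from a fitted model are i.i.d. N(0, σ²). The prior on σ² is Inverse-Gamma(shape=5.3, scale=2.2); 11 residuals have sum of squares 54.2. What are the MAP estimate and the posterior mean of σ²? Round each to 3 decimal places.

MAP: 2.483. Posterior mean: 2.990.

Posterior: Inverse-Gamma(shape = 5.3+11/2 = 10.8, scale = 2.2+54.2/2 = 29.3).
Mode = β/(α+1) = 29.3/11.8 = 2.483.
Mean = β/(α−1) = 29.3/9.8 = 2.990.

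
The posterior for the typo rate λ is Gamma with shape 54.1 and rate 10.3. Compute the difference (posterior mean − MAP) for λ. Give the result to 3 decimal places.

0.097

Mode = (α−1)/β = 53.1/10.3 = 5.155.
Mean = α/β = 54.1/10.3 = 5.252.
Difference = 5.252 − 5.155 = 0.097.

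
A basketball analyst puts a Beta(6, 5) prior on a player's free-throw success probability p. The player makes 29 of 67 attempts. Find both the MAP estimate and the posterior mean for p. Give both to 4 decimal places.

Posterior: Beta(6+29, 5+38) = Beta(35, 43).
Mode = (35−1)/(35+43−2) = 34/76 = 0.4474.
Mean = 35/(35+43) = 35/78 = 0.4487.

p_MAP = 0.4474, E[p|data] = 0.4487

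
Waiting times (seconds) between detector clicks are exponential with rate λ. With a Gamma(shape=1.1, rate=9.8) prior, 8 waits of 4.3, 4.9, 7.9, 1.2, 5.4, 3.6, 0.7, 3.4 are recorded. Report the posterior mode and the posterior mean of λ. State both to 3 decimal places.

λ_MAP = 0.197, E[λ|data] = 0.221

Σ times = 31.4. Posterior: Gamma(shape = 1.1+8 = 9.1, rate = 9.8+31.4 = 41.2).
Mode = (α−1)/β = 8.1/41.2 = 0.197.
Mean = α/β = 9.1/41.2 = 0.221.
Right-skewed posterior ⇒ mode < mean.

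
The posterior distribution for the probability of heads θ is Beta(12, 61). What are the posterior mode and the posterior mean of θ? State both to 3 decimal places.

Mode = (12−1)/(12+61−2) = 11/71 = 0.155.
Mean = 12/(12+61) = 12/73 = 0.164.
The mean is pulled above the mode by the posterior's right skew.

θ_MAP = 0.155, E[θ|data] = 0.164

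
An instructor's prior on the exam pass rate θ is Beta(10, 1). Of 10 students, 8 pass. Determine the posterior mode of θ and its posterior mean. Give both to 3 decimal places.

MAP = 0.895, posterior mean = 0.857

Posterior: Beta(10+8, 1+2) = Beta(18, 3).
Mode = (18−1)/(18+3−2) = 17/19 = 0.895.
Mean = 18/(18+3) = 18/21 = 0.857.
The mean is pulled below the mode by the posterior's left skew.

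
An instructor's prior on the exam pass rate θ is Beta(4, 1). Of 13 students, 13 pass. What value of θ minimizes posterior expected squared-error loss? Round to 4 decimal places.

Posterior: Beta(4+13, 1+0) = Beta(17, 1).
Since β = 1 ≤ 1 and α > 1, the Beta density is monotone increasing on [0,1]; the mode is at 1.
Mean = 17/(17+1) = 0.9444.
Squared-error loss ⇒ the optimal estimator is the posterior mean.

0.9444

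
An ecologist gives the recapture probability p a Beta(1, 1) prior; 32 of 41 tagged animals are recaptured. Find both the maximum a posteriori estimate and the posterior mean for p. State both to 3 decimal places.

MAP: 0.780. Posterior mean: 0.767.

Posterior: Beta(1+32, 1+9) = Beta(33, 10).
Mode = (33−1)/(33+10−2) = 32/41 = 0.780.
With a flat prior the MAP equals the MLE, 32/41.
Mean = 33/(33+10) = 33/43 = 0.767.
Left-skewed posterior ⇒ mean < mode.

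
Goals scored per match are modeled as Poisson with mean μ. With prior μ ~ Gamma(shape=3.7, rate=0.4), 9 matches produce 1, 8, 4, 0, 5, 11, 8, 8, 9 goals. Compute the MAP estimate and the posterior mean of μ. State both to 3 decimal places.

MAP estimate = 6.032, posterior mean = 6.138

Σ counts = 54. Posterior: Gamma(shape = 3.7+54 = 57.7, rate = 0.4+9 = 9.4).
Mode = (α−1)/β = 56.7/9.4 = 6.032.
Mean = α/β = 57.7/9.4 = 6.138.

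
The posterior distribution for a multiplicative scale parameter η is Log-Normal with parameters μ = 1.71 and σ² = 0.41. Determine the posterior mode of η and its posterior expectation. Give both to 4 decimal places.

η_MAP = 3.6693, E[η|data] = 6.7869

Mode = exp(μ − σ²) = exp(1.30) = 3.6693.
Mean = exp(μ + σ²/2) = exp(1.915) = 6.7869.
Mean > mode: the posterior has a right tail.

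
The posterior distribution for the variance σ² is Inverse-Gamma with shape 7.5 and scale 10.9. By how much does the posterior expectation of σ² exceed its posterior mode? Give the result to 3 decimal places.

Mode = β/(α+1) = 10.9/8.5 = 1.282.
Mean = β/(α−1) = 10.9/6.5 = 1.677.
Difference = 1.677 − 1.282 = 0.395.
The posterior is right-skewed, so the mean exceeds the mode.

0.395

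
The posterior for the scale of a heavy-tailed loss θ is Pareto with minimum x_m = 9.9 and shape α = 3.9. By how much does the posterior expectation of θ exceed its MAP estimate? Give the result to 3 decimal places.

3.414

The Pareto density is strictly decreasing on [x_m, ∞), so the mode is x_m = 9.900.
Mean = α·x_m/(α−1) = 3.9·9.9/2.9 = 13.314.
Difference = 13.314 − 9.900 = 3.414.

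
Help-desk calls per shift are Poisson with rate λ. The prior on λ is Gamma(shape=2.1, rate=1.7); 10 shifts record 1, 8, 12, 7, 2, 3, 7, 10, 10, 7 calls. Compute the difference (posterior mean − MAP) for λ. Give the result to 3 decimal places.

Σ counts = 67. Posterior: Gamma(shape = 2.1+67 = 69.1, rate = 1.7+10 = 11.7).
Mode = (α−1)/β = 68.1/11.7 = 5.821.
Mean = α/β = 69.1/11.7 = 5.906.
Difference = 5.906 − 5.821 = 0.085.

0.085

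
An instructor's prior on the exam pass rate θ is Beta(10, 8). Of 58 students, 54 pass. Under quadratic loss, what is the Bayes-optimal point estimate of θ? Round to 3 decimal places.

Posterior: Beta(10+54, 8+4) = Beta(64, 12).
Mode = (64−1)/(64+12−2) = 63/74 = 0.851.
Mean = 64/(64+12) = 64/76 = 0.842.
Quadratic loss ⇒ the optimal estimator is the posterior mean.

0.842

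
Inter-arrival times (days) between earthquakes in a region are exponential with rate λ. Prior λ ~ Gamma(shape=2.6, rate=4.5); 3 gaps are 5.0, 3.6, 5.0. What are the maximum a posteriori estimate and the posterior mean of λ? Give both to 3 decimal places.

Σ times = 13.6. Posterior: Gamma(shape = 2.6+3 = 5.6, rate = 4.5+13.6 = 18.1).
Mode = (α−1)/β = 4.6/18.1 = 0.254.
Mean = α/β = 5.6/18.1 = 0.309.
Mean > mode: the posterior has a right tail.

MAP = 0.254; posterior mean = 0.309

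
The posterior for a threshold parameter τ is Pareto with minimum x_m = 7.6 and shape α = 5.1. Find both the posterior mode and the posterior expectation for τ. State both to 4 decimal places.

The Pareto density is strictly decreasing on [x_m, ∞), so the mode is x_m = 7.6000.
Mean = α·x_m/(α−1) = 5.1·7.6/4.1 = 9.4537.

τ_MAP = 7.6000, E[τ|data] = 9.4537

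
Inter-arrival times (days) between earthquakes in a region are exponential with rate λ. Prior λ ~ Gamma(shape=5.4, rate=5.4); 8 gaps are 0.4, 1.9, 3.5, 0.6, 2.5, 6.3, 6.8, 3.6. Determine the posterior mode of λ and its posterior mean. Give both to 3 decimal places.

MAP = 0.400, posterior mean = 0.432

Σ times = 25.6. Posterior: Gamma(shape = 5.4+8 = 13.4, rate = 5.4+25.6 = 31.0).
Mode = (α−1)/β = 12.4/31.0 = 0.400.
Mean = α/β = 13.4/31.0 = 0.432.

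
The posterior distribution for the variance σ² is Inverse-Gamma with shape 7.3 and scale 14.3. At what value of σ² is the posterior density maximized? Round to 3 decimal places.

1.723

Mode = β/(α+1) = 14.3/8.3 = 1.723.
Mean = β/(α−1) = 14.3/6.3 = 2.270.
This is the posterior mode — the MAP estimate.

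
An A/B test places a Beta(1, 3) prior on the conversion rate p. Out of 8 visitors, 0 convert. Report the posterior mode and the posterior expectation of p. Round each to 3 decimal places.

MAP = 0.000; posterior mean = 0.083

Posterior: Beta(1+0, 3+8) = Beta(1, 11).
Since α = 1 ≤ 1 and β > 1, the Beta density is monotone decreasing on [0,1]; the mode is at 0.
Mean = 1/(1+11) = 0.083.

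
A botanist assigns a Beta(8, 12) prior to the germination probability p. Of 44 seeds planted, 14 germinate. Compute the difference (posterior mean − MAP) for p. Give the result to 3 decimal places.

Posterior: Beta(8+14, 12+30) = Beta(22, 42).
Mode = (22−1)/(22+42−2) = 21/62 = 0.339.
Mean = 22/(22+42) = 22/64 = 0.344.
Difference = 0.344 − 0.339 = 0.005.
The posterior is right-skewed, so the mean exceeds the mode.

0.005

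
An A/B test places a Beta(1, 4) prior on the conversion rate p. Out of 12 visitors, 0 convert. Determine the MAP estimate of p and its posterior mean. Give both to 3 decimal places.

Posterior: Beta(1+0, 4+12) = Beta(1, 16).
Since α = 1 ≤ 1 and β > 1, the Beta density is monotone decreasing on [0,1]; the mode is at 0.
Mean = 1/(1+16) = 0.059.
Right-skewed posterior ⇒ mode < mean.

MAP = 0.000, posterior mean = 0.059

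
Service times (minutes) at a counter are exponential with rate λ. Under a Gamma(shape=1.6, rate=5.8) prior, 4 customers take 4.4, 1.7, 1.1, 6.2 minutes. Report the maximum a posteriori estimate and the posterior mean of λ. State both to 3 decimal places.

Σ times = 13.4. Posterior: Gamma(shape = 1.6+4 = 5.6, rate = 5.8+13.4 = 19.2).
Mode = (α−1)/β = 4.6/19.2 = 0.240.
Mean = α/β = 5.6/19.2 = 0.292.
The mean is pulled above the mode by the posterior's right skew.

maximum a posteriori estimate = 0.240, posterior mean = 0.292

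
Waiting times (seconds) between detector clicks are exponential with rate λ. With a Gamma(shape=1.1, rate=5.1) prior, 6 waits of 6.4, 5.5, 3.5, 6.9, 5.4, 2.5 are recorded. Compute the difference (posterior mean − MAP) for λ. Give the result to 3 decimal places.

Σ times = 30.2. Posterior: Gamma(shape = 1.1+6 = 7.1, rate = 5.1+30.2 = 35.3).
Mode = (α−1)/β = 6.1/35.3 = 0.173.
Mean = α/β = 7.1/35.3 = 0.201.
Difference = 0.201 − 0.173 = 0.028.

0.028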